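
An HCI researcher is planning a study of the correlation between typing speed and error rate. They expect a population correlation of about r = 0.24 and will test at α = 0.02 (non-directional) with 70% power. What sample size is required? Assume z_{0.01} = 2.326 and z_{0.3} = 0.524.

Fisher's z: C = ½·ln((1+r)/(1−r)) = ½·ln(1.6316) = 0.2448.
n = ((z_{α/2} + z_β)/C)² + 3.
(2.326 + 0.524) / 0.2448 = 2.850 / 0.2448 = 11.642.
n = 11.642² + 3 = 135.54 + 3 = 138.5.
Round up.

n = 139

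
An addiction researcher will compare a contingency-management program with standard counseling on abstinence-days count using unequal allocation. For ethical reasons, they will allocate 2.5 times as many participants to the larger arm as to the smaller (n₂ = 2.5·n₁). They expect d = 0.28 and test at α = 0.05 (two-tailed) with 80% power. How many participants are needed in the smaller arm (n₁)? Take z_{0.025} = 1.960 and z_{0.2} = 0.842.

With allocation ratio k = n₂/n₁ = 2.5, Var(x̄₁−x̄₂) = σ²(1/n₁ + 1/(k·n₁)) = σ²·(k+1)/(k·n₁).
So n₁ = (1 + 1/k)·((z_{α/2} + z_β)/d)² = 1.400 × (2.802/0.28)².
n₁ = 1.400 × 100.14 = 140.2.
Round up: n₁ = 141, giving n₂ = ⌈2.5 × 141⌉ = ⌈352.5⌉ = 353.

n₁ = 141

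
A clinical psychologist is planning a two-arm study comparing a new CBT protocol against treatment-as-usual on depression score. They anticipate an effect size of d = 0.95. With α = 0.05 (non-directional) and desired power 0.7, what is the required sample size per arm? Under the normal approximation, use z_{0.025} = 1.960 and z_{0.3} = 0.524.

For two independent groups with equal n: n = 2·((z_{α/2} + z_β) / d)².
z_{α/2} + z_β = 1.960 + 0.524 = 2.484.
n = 2 × (2.484 / 0.95)² = 2 × 2.615² = 2 × 6.84 = 13.7.
Round up to the next whole participant.

n = 14 per group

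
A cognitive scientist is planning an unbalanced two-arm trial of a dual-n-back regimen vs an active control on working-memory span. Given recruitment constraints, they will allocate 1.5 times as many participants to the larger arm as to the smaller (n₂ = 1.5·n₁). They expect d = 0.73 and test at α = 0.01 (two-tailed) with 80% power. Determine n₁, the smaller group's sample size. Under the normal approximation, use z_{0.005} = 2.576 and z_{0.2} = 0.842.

n₁ = 37

With allocation ratio k = n₂/n₁ = 1.5, Var(x̄₁−x̄₂) = σ²(1/n₁ + 1/(k·n₁)) = σ²·(k+1)/(k·n₁).
So n₁ = (1 + 1/k)·((z_{α/2} + z_β)/d)² = 1.667 × (3.418/0.73)².
n₁ = 1.667 × 21.92 = 36.5.
Round up: n₁ = 37, giving n₂ = ⌈1.5 × 37⌉ = ⌈55.5⌉ = 56.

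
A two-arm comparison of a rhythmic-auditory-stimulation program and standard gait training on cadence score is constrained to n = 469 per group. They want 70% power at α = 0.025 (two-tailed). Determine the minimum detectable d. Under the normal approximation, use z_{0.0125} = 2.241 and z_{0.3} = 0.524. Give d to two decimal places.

For two independent groups of n = 469 each: d_min = (z_{α/2} + z_β)·√(2/n).
z-sum = 2.241 + 0.524 = 2.765.
d_min = 2.765 × √(2/469) = 2.765 × 0.0653 = 0.181.

d_min ≈ 0.18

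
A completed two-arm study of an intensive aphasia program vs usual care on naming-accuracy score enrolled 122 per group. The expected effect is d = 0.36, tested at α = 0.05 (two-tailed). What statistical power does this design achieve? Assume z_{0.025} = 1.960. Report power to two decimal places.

For two equal groups, power = Φ(d·√(n/2) − z_{α/2}).
d·√(n/2) = 0.36 × √(122/2) = 0.36 × 7.810 = 2.812.
z_β = 2.812 − 1.960 = 0.852.
Power = Φ(0.852) = 0.803.

power ≈ 0.80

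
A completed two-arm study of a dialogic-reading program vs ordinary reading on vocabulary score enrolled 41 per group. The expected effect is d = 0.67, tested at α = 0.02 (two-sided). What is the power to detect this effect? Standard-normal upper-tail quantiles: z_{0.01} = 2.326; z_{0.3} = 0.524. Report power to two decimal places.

For two equal groups, power = Φ(d·√(n/2) − z_{α/2}).
d·√(n/2) = 0.67 × √(41/2) = 0.67 × 4.528 = 3.034.
z_β = 3.034 − 2.326 = 0.708.
Power = Φ(0.708) = 0.760.

power ≈ 0.76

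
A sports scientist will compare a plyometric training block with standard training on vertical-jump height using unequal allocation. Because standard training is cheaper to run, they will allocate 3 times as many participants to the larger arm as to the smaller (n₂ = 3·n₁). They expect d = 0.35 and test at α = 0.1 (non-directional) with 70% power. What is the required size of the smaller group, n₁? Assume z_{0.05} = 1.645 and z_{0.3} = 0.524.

With allocation ratio k = n₂/n₁ = 3, Var(x̄₁−x̄₂) = σ²(1/n₁ + 1/(k·n₁)) = σ²·(k+1)/(k·n₁).
So n₁ = (1 + 1/k)·((z_{α/2} + z_β)/d)² = 1.333 × (2.169/0.35)².
n₁ = 1.333 × 38.40 = 51.2.
Round up: n₁ = 52, giving n₂ = 3 × 52 = 156.

n₁ = 52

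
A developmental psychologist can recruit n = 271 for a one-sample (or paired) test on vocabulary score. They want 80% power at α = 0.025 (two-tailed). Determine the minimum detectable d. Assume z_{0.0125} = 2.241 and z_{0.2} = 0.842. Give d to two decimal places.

For a single sample (or paired design) of n = 271: d_min = (z_{α/2} + z_β)/√n.
z-sum = 2.241 + 0.842 = 3.083.
d_min = 3.083 / √271 = 3.083 / 16.462 = 0.187.

d_min ≈ 0.19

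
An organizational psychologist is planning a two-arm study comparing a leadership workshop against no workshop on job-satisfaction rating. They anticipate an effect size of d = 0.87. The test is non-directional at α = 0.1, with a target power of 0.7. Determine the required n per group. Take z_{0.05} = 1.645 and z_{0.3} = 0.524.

n = 13 per group

For two independent groups with equal n: n = 2·((z_{α/2} + z_β) / d)².
z_{α/2} + z_β = 1.645 + 0.524 = 2.169.
n = 2 × (2.169 / 0.87)² = 2 × 2.493² = 2 × 6.22 = 12.4.
Round up to the next whole participant.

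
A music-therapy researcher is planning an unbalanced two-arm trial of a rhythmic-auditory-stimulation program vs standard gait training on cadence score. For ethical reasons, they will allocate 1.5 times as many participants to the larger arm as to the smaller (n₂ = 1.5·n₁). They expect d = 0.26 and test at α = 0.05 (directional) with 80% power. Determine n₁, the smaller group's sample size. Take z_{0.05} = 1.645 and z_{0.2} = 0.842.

n₁ = 153

With allocation ratio k = n₂/n₁ = 1.5, Var(x̄₁−x̄₂) = σ²(1/n₁ + 1/(k·n₁)) = σ²·(k+1)/(k·n₁).
So n₁ = (1 + 1/k)·((z_{α} + z_β)/d)² = 1.667 × (2.487/0.26)².
n₁ = 1.667 × 91.50 = 152.5.
Round up: n₁ = 153, giving n₂ = ⌈1.5 × 153⌉ = ⌈229.5⌉ = 230.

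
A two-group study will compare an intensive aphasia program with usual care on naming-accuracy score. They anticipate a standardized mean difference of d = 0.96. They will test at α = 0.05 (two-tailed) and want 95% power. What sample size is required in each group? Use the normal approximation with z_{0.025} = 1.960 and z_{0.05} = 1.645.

For two independent groups with equal n: n = 2·((z_{α/2} + z_β) / d)².
z_{α/2} + z_β = 1.960 + 1.645 = 3.605.
n = 2 × (3.605 / 0.96)² = 2 × 3.755² = 2 × 14.10 = 28.2.
Round up to the next whole participant.

n = 29 per group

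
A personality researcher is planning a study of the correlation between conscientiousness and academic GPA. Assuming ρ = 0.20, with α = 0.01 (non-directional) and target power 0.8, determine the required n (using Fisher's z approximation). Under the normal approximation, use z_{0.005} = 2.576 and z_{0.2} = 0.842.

Fisher's z: C = ½·ln((1+r)/(1−r)) = ½·ln(1.5000) = 0.2027.
n = ((z_{α/2} + z_β)/C)² + 3.
(2.576 + 0.842) / 0.2027 = 3.418 / 0.2027 = 16.862.
n = 16.862² + 3 = 284.34 + 3 = 287.3.
Round up.

n = 288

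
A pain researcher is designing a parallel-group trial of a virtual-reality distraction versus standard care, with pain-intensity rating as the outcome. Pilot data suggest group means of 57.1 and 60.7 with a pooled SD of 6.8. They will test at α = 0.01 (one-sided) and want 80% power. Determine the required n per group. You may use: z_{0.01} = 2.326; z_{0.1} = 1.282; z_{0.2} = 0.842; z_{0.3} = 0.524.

n = 72 per group

Cohen's d = |M₁ − M₂| / SD_pooled = |57.1 − 60.7| / 6.8 = 3.6 / 6.8 = 0.529.
For two independent groups with equal n: n = 2·((z_{α} + z_β) / d)².
z_{α} + z_β = 2.326 + 0.842 = 3.168.
n = 2 × (3.168 / 0.529)² = 2 × 5.989² = 2 × 35.86 = 71.7.
Round up to the next whole participant.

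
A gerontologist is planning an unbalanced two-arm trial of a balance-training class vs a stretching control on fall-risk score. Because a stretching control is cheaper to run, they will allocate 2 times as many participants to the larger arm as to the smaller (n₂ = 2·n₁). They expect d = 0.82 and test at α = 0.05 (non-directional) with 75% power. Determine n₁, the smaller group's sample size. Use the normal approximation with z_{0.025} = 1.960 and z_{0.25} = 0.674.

n₁ = 16

With allocation ratio k = n₂/n₁ = 2, Var(x̄₁−x̄₂) = σ²(1/n₁ + 1/(k·n₁)) = σ²·(k+1)/(k·n₁).
So n₁ = (1 + 1/k)·((z_{α/2} + z_β)/d)² = 1.500 × (2.634/0.82)².
n₁ = 1.500 × 10.32 = 15.5.
Round up: n₁ = 16, giving n₂ = 2 × 16 = 32.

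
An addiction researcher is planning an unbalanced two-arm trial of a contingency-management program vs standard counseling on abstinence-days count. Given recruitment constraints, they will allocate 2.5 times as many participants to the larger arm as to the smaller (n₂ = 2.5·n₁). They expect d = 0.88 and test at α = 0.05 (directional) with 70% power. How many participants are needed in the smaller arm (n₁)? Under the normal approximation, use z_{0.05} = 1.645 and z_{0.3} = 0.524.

n₁ = 9

With allocation ratio k = n₂/n₁ = 2.5, Var(x̄₁−x̄₂) = σ²(1/n₁ + 1/(k·n₁)) = σ²·(k+1)/(k·n₁).
So n₁ = (1 + 1/k)·((z_{α} + z_β)/d)² = 1.400 × (2.169/0.88)².
n₁ = 1.400 × 6.08 = 8.5.
Round up: n₁ = 9, giving n₂ = ⌈2.5 × 9⌉ = ⌈22.5⌉ = 23.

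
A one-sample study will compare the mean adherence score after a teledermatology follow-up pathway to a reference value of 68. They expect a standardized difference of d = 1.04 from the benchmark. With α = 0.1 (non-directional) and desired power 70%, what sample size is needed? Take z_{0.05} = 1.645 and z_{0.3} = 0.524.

For a one-sample test: n = ((z_{α/2} + z_β) / d)².
z_{α/2} + z_β = 1.645 + 0.524 = 2.169.
n = (2.169 / 1.04)² = 2.086² = 4.35.
Round up.

n = 5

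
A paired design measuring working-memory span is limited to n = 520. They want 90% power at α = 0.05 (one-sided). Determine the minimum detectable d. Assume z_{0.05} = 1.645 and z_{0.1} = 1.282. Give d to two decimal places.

d_min ≈ 0.13

For a single sample (or paired design) of n = 520: d_min = (z_{α} + z_β)/√n.
z-sum = 1.645 + 1.282 = 2.927.
d_min = 2.927 / √520 = 2.927 / 22.804 = 0.128.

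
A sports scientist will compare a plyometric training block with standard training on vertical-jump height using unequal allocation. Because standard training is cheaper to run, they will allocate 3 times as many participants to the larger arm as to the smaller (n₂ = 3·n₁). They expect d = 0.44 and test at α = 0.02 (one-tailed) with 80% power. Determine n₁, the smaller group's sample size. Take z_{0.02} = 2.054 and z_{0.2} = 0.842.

n₁ = 58

With allocation ratio k = n₂/n₁ = 3, Var(x̄₁−x̄₂) = σ²(1/n₁ + 1/(k·n₁)) = σ²·(k+1)/(k·n₁).
So n₁ = (1 + 1/k)·((z_{α} + z_β)/d)² = 1.333 × (2.896/0.44)².
n₁ = 1.333 × 43.32 = 57.8.
Round up: n₁ = 58, giving n₂ = 3 × 58 = 174.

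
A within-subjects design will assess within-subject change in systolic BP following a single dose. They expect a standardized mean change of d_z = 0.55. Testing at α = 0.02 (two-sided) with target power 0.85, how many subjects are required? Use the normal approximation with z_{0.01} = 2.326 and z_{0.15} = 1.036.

n = 38 pairs

For a paired (one-sample on differences) test: n = ((z_{α/2} + z_β) / d)².
z_{α/2} + z_β = 2.326 + 1.036 = 3.362.
n = (3.362 / 0.55)² = 6.113² = 37.37.
Round up.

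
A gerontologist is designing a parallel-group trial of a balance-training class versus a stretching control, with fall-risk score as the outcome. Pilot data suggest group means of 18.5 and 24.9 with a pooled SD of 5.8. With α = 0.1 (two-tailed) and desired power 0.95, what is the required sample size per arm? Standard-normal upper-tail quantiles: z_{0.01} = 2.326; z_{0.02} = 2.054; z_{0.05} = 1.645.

n = 18 per group

Cohen's d = |M₁ − M₂| / SD_pooled = |18.5 − 24.9| / 5.8 = 6.4 / 5.8 = 1.103.
For two independent groups with equal n: n = 2·((z_{α/2} + z_β) / d)².
z_{α/2} + z_β = 1.645 + 1.645 = 3.290.
n = 2 × (3.290 / 1.103)² = 2 × 2.983² = 2 × 8.90 = 17.8.
Round up to the next whole participant.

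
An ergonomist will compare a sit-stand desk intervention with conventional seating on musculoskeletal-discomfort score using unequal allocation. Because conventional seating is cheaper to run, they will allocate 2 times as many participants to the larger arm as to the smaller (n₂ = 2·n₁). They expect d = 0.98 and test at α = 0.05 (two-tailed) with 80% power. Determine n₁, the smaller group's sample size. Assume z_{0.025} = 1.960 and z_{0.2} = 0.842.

With allocation ratio k = n₂/n₁ = 2, Var(x̄₁−x̄₂) = σ²(1/n₁ + 1/(k·n₁)) = σ²·(k+1)/(k·n₁).
So n₁ = (1 + 1/k)·((z_{α/2} + z_β)/d)² = 1.500 × (2.802/0.98)².
n₁ = 1.500 × 8.17 = 12.3.
Round up: n₁ = 13, giving n₂ = 2 × 13 = 26.

n₁ = 13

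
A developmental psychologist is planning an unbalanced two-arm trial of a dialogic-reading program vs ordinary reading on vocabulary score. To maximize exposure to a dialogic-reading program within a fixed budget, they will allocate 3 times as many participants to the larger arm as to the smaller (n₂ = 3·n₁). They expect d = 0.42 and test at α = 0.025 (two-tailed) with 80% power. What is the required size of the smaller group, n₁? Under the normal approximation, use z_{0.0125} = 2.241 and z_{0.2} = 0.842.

With allocation ratio k = n₂/n₁ = 3, Var(x̄₁−x̄₂) = σ²(1/n₁ + 1/(k·n₁)) = σ²·(k+1)/(k·n₁).
So n₁ = (1 + 1/k)·((z_{α/2} + z_β)/d)² = 1.333 × (3.083/0.42)².
n₁ = 1.333 × 53.88 = 71.8.
Round up: n₁ = 72, giving n₂ = 3 × 72 = 216.

n₁ = 72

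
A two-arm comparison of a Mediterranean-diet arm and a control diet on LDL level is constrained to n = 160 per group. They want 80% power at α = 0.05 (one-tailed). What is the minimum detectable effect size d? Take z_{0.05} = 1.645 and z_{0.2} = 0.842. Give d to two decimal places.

d_min ≈ 0.28

For two independent groups of n = 160 each: d_min = (z_{α} + z_β)·√(2/n).
z-sum = 1.645 + 0.842 = 2.487.
d_min = 2.487 × √(2/160) = 2.487 × 0.1118 = 0.278.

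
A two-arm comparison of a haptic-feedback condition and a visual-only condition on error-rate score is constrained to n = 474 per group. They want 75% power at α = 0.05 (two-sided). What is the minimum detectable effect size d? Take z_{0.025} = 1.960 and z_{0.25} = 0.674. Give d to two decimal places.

d_min ≈ 0.17

For two independent groups of n = 474 each: d_min = (z_{α/2} + z_β)·√(2/n).
z-sum = 1.960 + 0.674 = 2.634.
d_min = 2.634 × √(2/474) = 2.634 × 0.0650 = 0.171.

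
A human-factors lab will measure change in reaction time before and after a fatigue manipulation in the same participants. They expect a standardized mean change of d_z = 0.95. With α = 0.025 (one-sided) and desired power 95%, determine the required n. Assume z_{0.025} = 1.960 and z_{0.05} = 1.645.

n = 15 pairs

For a paired (one-sample on differences) test: n = ((z_{α} + z_β) / d)².
z_{α} + z_β = 1.960 + 1.645 = 3.605.
n = (3.605 / 0.95)² = 3.795² = 14.40.
Round up.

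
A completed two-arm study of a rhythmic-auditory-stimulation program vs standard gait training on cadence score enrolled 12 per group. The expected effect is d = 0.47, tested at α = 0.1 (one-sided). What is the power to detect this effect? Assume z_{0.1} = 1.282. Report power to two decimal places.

power ≈ 0.45

For two equal groups, power = Φ(d·√(n/2) − z_{α}).
d·√(n/2) = 0.47 × √(12/2) = 0.47 × 2.449 = 1.151.
z_β = 1.151 − 1.282 = -0.131.
Power = Φ(-0.131) = 0.448.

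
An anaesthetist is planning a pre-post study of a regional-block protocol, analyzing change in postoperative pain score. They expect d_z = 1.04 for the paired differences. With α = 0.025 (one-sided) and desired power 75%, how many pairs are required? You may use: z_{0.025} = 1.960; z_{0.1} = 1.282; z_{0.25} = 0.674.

n = 7 pairs

For a paired (one-sample on differences) test: n = ((z_{α} + z_β) / d)².
z_{α} + z_β = 1.960 + 0.674 = 2.634.
n = (2.634 / 1.04)² = 2.533² = 6.41.
Round up.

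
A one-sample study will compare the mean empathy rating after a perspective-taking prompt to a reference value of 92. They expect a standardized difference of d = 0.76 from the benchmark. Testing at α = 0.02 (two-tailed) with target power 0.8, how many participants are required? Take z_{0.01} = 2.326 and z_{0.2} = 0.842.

For a one-sample test: n = ((z_{α/2} + z_β) / d)².
z_{α/2} + z_β = 2.326 + 0.842 = 3.168.
n = (3.168 / 0.76)² = 4.168² = 17.38.
Round up.

n = 18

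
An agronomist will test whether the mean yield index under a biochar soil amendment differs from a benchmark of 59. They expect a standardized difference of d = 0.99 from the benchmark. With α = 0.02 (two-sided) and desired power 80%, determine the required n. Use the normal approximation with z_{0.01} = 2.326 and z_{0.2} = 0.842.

n = 11

For a one-sample test: n = ((z_{α/2} + z_β) / d)².
z_{α/2} + z_β = 2.326 + 0.842 = 3.168.
n = (3.168 / 0.99)² = 3.200² = 10.24.
Round up.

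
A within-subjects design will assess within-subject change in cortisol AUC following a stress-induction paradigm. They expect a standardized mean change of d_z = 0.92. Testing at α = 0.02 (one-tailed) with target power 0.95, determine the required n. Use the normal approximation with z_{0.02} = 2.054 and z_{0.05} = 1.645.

n = 17 pairs

For a paired (one-sample on differences) test: n = ((z_{α} + z_β) / d)².
z_{α} + z_β = 2.054 + 1.645 = 3.699.
n = (3.699 / 0.92)² = 4.021² = 16.17.
Round up.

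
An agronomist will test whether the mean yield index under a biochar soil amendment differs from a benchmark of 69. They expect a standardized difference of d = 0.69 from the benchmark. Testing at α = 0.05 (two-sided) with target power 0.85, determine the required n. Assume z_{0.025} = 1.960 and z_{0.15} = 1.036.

n = 19

For a one-sample test: n = ((z_{α/2} + z_β) / d)².
z_{α/2} + z_β = 1.960 + 1.036 = 2.996.
n = (2.996 / 0.69)² = 4.342² = 18.85.
Round up.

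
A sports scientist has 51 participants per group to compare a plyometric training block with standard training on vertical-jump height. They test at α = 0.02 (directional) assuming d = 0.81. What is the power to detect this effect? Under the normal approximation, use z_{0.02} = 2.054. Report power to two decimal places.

power ≈ 0.98

For two equal groups, power = Φ(d·√(n/2) − z_{α}).
d·√(n/2) = 0.81 × √(51/2) = 0.81 × 5.050 = 4.090.
z_β = 4.090 − 2.054 = 2.036.
Power = Φ(2.036) = 0.979.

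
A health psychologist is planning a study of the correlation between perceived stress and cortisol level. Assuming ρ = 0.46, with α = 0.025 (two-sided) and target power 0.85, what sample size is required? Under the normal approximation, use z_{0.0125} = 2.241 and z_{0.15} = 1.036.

Fisher's z: C = ½·ln((1+r)/(1−r)) = ½·ln(2.7037) = 0.4973.
n = ((z_{α/2} + z_β)/C)² + 3.
(2.241 + 1.036) / 0.4973 = 3.277 / 0.4973 = 6.590.
n = 6.590² + 3 = 43.42 + 3 = 46.4.
Round up.

n = 47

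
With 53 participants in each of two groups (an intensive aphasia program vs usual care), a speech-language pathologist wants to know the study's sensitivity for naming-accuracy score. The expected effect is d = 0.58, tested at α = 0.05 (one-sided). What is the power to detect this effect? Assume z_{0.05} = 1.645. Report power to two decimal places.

power ≈ 0.91

For two equal groups, power = Φ(d·√(n/2) − z_{α}).
d·√(n/2) = 0.58 × √(53/2) = 0.58 × 5.148 = 2.986.
z_β = 2.986 − 1.645 = 1.341.
Power = Φ(1.341) = 0.910.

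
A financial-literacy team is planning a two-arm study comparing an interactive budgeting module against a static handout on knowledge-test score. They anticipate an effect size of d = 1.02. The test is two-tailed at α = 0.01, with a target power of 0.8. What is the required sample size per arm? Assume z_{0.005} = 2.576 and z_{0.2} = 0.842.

n = 23 per group

For two independent groups with equal n: n = 2·((z_{α/2} + z_β) / d)².
z_{α/2} + z_β = 2.576 + 0.842 = 3.418.
n = 2 × (3.418 / 1.02)² = 2 × 3.351² = 2 × 11.23 = 22.5.
Round up to the next whole participant.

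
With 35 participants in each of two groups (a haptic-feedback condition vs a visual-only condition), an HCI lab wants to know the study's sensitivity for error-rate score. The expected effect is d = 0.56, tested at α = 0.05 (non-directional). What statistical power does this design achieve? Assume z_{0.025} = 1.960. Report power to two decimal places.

For two equal groups, power = Φ(d·√(n/2) − z_{α/2}).
d·√(n/2) = 0.56 × √(35/2) = 0.56 × 4.183 = 2.343.
z_β = 2.343 − 1.960 = 0.383.
Power = Φ(0.383) = 0.649.

power ≈ 0.65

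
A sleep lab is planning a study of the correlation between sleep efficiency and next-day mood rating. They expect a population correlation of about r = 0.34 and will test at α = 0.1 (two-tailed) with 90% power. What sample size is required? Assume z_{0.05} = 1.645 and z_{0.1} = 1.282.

n = 72

Fisher's z: C = ½·ln((1+r)/(1−r)) = ½·ln(2.0303) = 0.3541.
n = ((z_{α/2} + z_β)/C)² + 3.
(1.645 + 1.282) / 0.3541 = 2.927 / 0.3541 = 8.266.
n = 8.266² + 3 = 68.33 + 3 = 71.3.
Round up.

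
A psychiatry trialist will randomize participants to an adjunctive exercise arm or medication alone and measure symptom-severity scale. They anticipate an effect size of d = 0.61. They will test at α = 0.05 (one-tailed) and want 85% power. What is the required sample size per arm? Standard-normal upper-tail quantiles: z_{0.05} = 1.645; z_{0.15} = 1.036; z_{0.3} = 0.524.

For two independent groups with equal n: n = 2·((z_{α} + z_β) / d)².
z_{α} + z_β = 1.645 + 1.036 = 2.681.
n = 2 × (2.681 / 0.61)² = 2 × 4.395² = 2 × 19.32 = 38.6.
Round up to the next whole participant.

n = 39 per group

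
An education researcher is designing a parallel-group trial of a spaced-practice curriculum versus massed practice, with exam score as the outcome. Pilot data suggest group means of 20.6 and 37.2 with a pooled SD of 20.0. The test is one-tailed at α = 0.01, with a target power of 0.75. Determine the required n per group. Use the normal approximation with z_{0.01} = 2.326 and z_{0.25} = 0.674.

Cohen's d = |M₁ − M₂| / SD_pooled = |20.6 − 37.2| / 20.0 = 16.6 / 20.0 = 0.830.
For two independent groups with equal n: n = 2·((z_{α} + z_β) / d)².
z_{α} + z_β = 2.326 + 0.674 = 3.000.
n = 2 × (3.000 / 0.830)² = 2 × 3.614² = 2 × 13.06 = 26.1.
Round up to the next whole participant.

n = 27 per group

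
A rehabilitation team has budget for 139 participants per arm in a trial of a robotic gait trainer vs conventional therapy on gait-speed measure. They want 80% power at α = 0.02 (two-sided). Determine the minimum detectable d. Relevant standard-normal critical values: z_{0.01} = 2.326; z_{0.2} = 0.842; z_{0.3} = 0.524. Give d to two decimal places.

For two independent groups of n = 139 each: d_min = (z_{α/2} + z_β)·√(2/n).
z-sum = 2.326 + 0.842 = 3.168.
d_min = 3.168 × √(2/139) = 3.168 × 0.1200 = 0.380.

d_min ≈ 0.38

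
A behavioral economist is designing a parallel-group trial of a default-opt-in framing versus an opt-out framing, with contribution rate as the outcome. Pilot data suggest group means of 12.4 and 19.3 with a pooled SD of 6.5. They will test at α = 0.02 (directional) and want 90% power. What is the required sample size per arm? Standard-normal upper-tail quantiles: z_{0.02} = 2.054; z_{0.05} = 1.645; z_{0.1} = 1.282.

n = 20 per group

Cohen's d = |M₁ − M₂| / SD_pooled = |12.4 − 19.3| / 6.5 = 6.9 / 6.5 = 1.062.
For two independent groups with equal n: n = 2·((z_{α} + z_β) / d)².
z_{α} + z_β = 2.054 + 1.282 = 3.336.
n = 2 × (3.336 / 1.062)² = 2 × 3.141² = 2 × 9.87 = 19.7.
Round up to the next whole participant.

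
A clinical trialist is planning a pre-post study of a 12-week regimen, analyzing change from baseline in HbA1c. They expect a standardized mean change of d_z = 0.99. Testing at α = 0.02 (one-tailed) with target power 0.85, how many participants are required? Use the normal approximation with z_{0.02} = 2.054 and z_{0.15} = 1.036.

For a paired (one-sample on differences) test: n = ((z_{α} + z_β) / d)².
z_{α} + z_β = 2.054 + 1.036 = 3.090.
n = (3.090 / 0.99)² = 3.121² = 9.74.
Round up.

n = 10 pairs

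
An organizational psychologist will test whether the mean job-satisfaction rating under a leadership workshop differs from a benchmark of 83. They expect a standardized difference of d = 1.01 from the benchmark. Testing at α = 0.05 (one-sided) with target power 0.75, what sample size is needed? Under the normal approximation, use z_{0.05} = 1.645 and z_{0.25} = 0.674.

n = 6

For a one-sample test: n = ((z_{α} + z_β) / d)².
z_{α} + z_β = 1.645 + 0.674 = 2.319.
n = (2.319 / 1.01)² = 2.296² = 5.27.
Round up.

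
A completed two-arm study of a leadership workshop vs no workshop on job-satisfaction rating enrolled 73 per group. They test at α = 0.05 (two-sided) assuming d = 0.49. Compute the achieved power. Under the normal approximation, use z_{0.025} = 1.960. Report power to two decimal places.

power ≈ 0.84

For two equal groups, power = Φ(d·√(n/2) − z_{α/2}).
d·√(n/2) = 0.49 × √(73/2) = 0.49 × 6.042 = 2.960.
z_β = 2.960 − 1.960 = 1.000.
Power = Φ(1.000) = 0.841.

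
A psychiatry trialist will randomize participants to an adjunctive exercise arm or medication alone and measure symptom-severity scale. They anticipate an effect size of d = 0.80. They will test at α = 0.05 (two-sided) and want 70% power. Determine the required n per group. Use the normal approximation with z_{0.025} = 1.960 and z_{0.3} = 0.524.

n = 20 per group

For two independent groups with equal n: n = 2·((z_{α/2} + z_β) / d)².
z_{α/2} + z_β = 1.960 + 0.524 = 2.484.
n = 2 × (2.484 / 0.80)² = 2 × 3.105² = 2 × 9.64 = 19.3.
Round up to the next whole participant.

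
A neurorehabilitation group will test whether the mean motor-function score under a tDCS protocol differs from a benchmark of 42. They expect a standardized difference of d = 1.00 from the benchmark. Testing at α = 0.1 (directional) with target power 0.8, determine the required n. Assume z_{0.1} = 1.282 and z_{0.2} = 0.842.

For a one-sample test: n = ((z_{α} + z_β) / d)².
z_{α} + z_β = 1.282 + 0.842 = 2.124.
n = (2.124 / 1.00)² = 2.124² = 4.51.
Round up.

n = 5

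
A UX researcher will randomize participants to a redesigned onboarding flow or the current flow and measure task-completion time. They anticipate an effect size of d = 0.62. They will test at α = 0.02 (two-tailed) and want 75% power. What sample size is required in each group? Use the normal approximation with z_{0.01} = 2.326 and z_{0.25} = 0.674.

n = 47 per group

For two independent groups with equal n: n = 2·((z_{α/2} + z_β) / d)².
z_{α/2} + z_β = 2.326 + 0.674 = 3.000.
n = 2 × (3.000 / 0.62)² = 2 × 4.839² = 2 × 23.41 = 46.8.
Round up to the next whole participant.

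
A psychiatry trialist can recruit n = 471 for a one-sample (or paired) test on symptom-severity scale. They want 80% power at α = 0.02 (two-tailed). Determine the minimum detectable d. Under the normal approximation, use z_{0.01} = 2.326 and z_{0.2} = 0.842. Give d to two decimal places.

d_min ≈ 0.15

For a single sample (or paired design) of n = 471: d_min = (z_{α/2} + z_β)/√n.
z-sum = 2.326 + 0.842 = 3.168.
d_min = 3.168 / √471 = 3.168 / 21.703 = 0.146.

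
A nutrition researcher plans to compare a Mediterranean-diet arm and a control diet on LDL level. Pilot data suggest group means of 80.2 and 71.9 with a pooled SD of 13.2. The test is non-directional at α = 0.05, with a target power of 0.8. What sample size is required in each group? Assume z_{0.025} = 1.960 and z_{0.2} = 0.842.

Cohen's d = |M₁ − M₂| / SD_pooled = |80.2 − 71.9| / 13.2 = 8.3 / 13.2 = 0.629.
For two independent groups with equal n: n = 2·((z_{α/2} + z_β) / d)².
z_{α/2} + z_β = 1.960 + 0.842 = 2.802.
n = 2 × (2.802 / 0.629)² = 2 × 4.455² = 2 × 19.84 = 39.7.
Round up to the next whole participant.

n = 40 per group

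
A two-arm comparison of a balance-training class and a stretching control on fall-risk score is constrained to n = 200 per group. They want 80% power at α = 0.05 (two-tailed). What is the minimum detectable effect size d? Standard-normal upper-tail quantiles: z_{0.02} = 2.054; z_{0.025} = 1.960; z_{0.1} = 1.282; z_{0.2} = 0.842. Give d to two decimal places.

d_min ≈ 0.28

For two independent groups of n = 200 each: d_min = (z_{α/2} + z_β)·√(2/n).
z-sum = 1.960 + 0.842 = 2.802.
d_min = 2.802 × √(2/200) = 2.802 × 0.1000 = 0.280.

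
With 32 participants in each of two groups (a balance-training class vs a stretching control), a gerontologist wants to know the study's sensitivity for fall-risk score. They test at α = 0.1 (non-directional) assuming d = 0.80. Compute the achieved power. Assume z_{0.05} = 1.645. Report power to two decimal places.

For two equal groups, power = Φ(d·√(n/2) − z_{α/2}).
d·√(n/2) = 0.80 × √(32/2) = 0.80 × 4.000 = 3.200.
z_β = 3.200 − 1.645 = 1.555.
Power = Φ(1.555) = 0.940.

power ≈ 0.94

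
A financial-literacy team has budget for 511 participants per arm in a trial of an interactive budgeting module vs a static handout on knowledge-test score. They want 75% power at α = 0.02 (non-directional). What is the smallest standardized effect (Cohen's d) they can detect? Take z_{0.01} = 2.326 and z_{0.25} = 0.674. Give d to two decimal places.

For two independent groups of n = 511 each: d_min = (z_{α/2} + z_β)·√(2/n).
z-sum = 2.326 + 0.674 = 3.000.
d_min = 3.000 × √(2/511) = 3.000 × 0.0626 = 0.188.

d_min ≈ 0.19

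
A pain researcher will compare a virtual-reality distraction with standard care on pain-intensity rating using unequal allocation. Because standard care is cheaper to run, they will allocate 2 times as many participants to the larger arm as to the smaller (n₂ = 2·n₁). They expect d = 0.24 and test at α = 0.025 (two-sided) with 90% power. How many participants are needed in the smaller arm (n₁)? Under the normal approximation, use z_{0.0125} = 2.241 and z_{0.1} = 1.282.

With allocation ratio k = n₂/n₁ = 2, Var(x̄₁−x̄₂) = σ²(1/n₁ + 1/(k·n₁)) = σ²·(k+1)/(k·n₁).
So n₁ = (1 + 1/k)·((z_{α/2} + z_β)/d)² = 1.500 × (3.523/0.24)².
n₁ = 1.500 × 215.48 = 323.2.
Round up: n₁ = 324, giving n₂ = 2 × 324 = 648.

n₁ = 324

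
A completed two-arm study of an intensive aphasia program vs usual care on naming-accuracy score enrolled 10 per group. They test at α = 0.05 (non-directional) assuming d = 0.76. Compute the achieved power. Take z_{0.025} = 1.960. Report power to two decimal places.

power ≈ 0.40

For two equal groups, power = Φ(d·√(n/2) − z_{α/2}).
d·√(n/2) = 0.76 × √(10/2) = 0.76 × 2.236 = 1.699.
z_β = 1.699 − 1.960 = -0.261.
Power = Φ(-0.261) = 0.397.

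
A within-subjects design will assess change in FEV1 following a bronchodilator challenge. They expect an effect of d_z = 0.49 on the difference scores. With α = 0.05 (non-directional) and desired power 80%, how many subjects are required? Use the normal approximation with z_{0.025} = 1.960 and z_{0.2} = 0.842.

n = 33 pairs

For a paired (one-sample on differences) test: n = ((z_{α/2} + z_β) / d)².
z_{α/2} + z_β = 1.960 + 0.842 = 2.802.
n = (2.802 / 0.49)² = 5.718² = 32.70.
Round up.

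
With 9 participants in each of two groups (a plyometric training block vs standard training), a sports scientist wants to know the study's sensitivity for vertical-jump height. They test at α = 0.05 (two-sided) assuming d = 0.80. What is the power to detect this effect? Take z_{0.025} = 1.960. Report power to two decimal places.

For two equal groups, power = Φ(d·√(n/2) − z_{α/2}).
d·√(n/2) = 0.80 × √(9/2) = 0.80 × 2.121 = 1.697.
z_β = 1.697 − 1.960 = -0.263.
Power = Φ(-0.263) = 0.396.

power ≈ 0.40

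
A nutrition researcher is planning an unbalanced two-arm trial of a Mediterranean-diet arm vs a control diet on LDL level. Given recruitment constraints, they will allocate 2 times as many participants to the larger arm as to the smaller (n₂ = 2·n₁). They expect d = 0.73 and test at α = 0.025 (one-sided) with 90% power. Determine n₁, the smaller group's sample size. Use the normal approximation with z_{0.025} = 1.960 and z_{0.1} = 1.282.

n₁ = 30

With allocation ratio k = n₂/n₁ = 2, Var(x̄₁−x̄₂) = σ²(1/n₁ + 1/(k·n₁)) = σ²·(k+1)/(k·n₁).
So n₁ = (1 + 1/k)·((z_{α} + z_β)/d)² = 1.500 × (3.242/0.73)².
n₁ = 1.500 × 19.72 = 29.6.
Round up: n₁ = 30, giving n₂ = 2 × 30 = 60.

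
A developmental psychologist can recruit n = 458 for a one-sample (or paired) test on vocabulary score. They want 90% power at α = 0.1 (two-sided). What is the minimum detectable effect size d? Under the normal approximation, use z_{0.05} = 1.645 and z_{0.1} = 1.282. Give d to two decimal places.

d_min ≈ 0.14

For a single sample (or paired design) of n = 458: d_min = (z_{α/2} + z_β)/√n.
z-sum = 1.645 + 1.282 = 2.927.
d_min = 2.927 / √458 = 2.927 / 21.401 = 0.137.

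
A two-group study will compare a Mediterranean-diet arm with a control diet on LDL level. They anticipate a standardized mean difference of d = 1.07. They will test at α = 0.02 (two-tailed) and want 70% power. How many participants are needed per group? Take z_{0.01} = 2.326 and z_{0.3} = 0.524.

For two independent groups with equal n: n = 2·((z_{α/2} + z_β) / d)².
z_{α/2} + z_β = 2.326 + 0.524 = 2.850.
n = 2 × (2.850 / 1.07)² = 2 × 2.664² = 2 × 7.09 = 14.2.
Round up to the next whole participant.

n = 15 per group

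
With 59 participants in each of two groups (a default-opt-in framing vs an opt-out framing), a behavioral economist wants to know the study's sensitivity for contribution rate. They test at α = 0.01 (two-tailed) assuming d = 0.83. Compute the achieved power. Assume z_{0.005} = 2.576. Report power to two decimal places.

power ≈ 0.97

For two equal groups, power = Φ(d·√(n/2) − z_{α/2}).
d·√(n/2) = 0.83 × √(59/2) = 0.83 × 5.431 = 4.508.
z_β = 4.508 − 2.576 = 1.932.
Power = Φ(1.932) = 0.973.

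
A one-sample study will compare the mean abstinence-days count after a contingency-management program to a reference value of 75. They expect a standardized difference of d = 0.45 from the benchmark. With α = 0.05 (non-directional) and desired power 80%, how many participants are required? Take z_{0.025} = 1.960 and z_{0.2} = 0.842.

For a one-sample test: n = ((z_{α/2} + z_β) / d)².
z_{α/2} + z_β = 1.960 + 0.842 = 2.802.
n = (2.802 / 0.45)² = 6.227² = 38.77.
Round up.

n = 39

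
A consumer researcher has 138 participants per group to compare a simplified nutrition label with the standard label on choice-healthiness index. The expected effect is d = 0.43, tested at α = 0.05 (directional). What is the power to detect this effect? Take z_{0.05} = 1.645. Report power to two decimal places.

For two equal groups, power = Φ(d·√(n/2) − z_{α}).
d·√(n/2) = 0.43 × √(138/2) = 0.43 × 8.307 = 3.572.
z_β = 3.572 − 1.645 = 1.927.
Power = Φ(1.927) = 0.973.

power ≈ 0.97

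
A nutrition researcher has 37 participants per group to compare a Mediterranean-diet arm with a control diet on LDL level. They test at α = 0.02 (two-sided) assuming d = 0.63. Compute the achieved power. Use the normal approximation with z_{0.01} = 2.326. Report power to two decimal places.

For two equal groups, power = Φ(d·√(n/2) − z_{α/2}).
d·√(n/2) = 0.63 × √(37/2) = 0.63 × 4.301 = 2.710.
z_β = 2.710 − 2.326 = 0.384.
Power = Φ(0.384) = 0.649.

power ≈ 0.65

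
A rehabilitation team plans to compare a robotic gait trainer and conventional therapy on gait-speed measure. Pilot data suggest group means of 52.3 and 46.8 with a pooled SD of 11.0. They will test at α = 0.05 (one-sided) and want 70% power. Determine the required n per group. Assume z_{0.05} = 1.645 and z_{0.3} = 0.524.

n = 38 per group

Cohen's d = |M₁ − M₂| / SD_pooled = |52.3 − 46.8| / 11.0 = 5.5 / 11.0 = 0.500.
For two independent groups with equal n: n = 2·((z_{α} + z_β) / d)².
z_{α} + z_β = 1.645 + 0.524 = 2.169.
n = 2 × (2.169 / 0.500)² = 2 × 4.338² = 2 × 18.82 = 37.6.
Round up to the next whole participant.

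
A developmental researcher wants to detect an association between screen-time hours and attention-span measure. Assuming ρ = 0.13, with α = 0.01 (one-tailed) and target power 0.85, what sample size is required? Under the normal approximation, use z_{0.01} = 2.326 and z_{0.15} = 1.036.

Fisher's z: C = ½·ln((1+r)/(1−r)) = ½·ln(1.2989) = 0.1307.
n = ((z_{α} + z_β)/C)² + 3.
(2.326 + 1.036) / 0.1307 = 3.362 / 0.1307 = 25.723.
n = 25.723² + 3 = 661.67 + 3 = 664.7.
Round up.

n = 665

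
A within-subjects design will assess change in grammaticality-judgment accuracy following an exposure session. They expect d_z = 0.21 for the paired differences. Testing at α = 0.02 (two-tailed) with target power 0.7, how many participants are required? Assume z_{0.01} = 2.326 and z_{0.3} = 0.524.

n = 185 pairs

For a paired (one-sample on differences) test: n = ((z_{α/2} + z_β) / d)².
z_{α/2} + z_β = 2.326 + 0.524 = 2.850.
n = (2.850 / 0.21)² = 13.571² = 184.18.
Round up.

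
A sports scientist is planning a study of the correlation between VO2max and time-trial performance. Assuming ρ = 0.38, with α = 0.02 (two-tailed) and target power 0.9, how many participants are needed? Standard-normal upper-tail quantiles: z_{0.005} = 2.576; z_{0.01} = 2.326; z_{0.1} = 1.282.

Fisher's z: C = ½·ln((1+r)/(1−r)) = ½·ln(2.2258) = 0.4001.
n = ((z_{α/2} + z_β)/C)² + 3.
(2.326 + 1.282) / 0.4001 = 3.608 / 0.4001 = 9.018.
n = 9.018² + 3 = 81.32 + 3 = 84.3.
Round up.

n = 85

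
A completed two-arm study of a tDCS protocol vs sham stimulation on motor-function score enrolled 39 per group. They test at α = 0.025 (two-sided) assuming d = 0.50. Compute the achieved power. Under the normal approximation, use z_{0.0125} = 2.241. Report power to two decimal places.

power ≈ 0.49

For two equal groups, power = Φ(d·√(n/2) − z_{α/2}).
d·√(n/2) = 0.50 × √(39/2) = 0.50 × 4.416 = 2.208.
z_β = 2.208 − 2.241 = -0.033.
Power = Φ(-0.033) = 0.487.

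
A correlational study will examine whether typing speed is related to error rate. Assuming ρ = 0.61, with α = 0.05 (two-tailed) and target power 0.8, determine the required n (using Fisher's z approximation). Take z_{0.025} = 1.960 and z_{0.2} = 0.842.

Fisher's z: C = ½·ln((1+r)/(1−r)) = ½·ln(4.1282) = 0.7089.
n = ((z_{α/2} + z_β)/C)² + 3.
(1.960 + 0.842) / 0.7089 = 2.802 / 0.7089 = 3.953.
n = 3.953² + 3 = 15.62 + 3 = 18.6.
Round up.

n = 19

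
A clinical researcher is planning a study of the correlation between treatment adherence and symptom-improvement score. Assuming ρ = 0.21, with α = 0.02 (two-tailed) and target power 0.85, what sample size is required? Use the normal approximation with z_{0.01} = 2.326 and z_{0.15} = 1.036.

n = 252

Fisher's z: C = ½·ln((1+r)/(1−r)) = ½·ln(1.5316) = 0.2132.
n = ((z_{α/2} + z_β)/C)² + 3.
(2.326 + 1.036) / 0.2132 = 3.362 / 0.2132 = 15.769.
n = 15.769² + 3 = 248.67 + 3 = 251.7.
Round up.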